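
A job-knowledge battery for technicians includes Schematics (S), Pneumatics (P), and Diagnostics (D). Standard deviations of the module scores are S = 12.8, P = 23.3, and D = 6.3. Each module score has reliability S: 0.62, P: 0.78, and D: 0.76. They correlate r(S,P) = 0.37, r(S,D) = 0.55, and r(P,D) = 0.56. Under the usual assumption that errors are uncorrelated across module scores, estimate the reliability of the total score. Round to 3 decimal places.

Var(S+P+D) = 12.8² + 23.3² + 6.3² + 2·[12.8·23.3·0.37 + 12.8·6.3·0.55 + 23.3·6.3·0.56] = 746.42 + 473.806 = 1220.23.
Under uncorrelated errors the observed covariances equal the true-score covariances, so only the own-variance terms attenuate.
True-score variance = [12.8²·0.62 + 23.3²·0.78 + 6.3²·0.76] + 473.806 = 555.199 + 473.806 = 1029.01.
Reliability = 1029.01 / 1220.23 = 0.843.

0.843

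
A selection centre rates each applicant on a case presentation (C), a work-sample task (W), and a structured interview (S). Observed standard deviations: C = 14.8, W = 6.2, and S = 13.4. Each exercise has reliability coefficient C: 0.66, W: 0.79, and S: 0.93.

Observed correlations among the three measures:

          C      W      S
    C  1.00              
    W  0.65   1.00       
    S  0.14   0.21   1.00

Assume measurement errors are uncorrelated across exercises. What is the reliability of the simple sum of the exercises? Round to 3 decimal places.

Var(C+W+S) = 14.8² + 6.2² + 13.4² + 2·[14.8·6.2·0.65 + 14.8·13.4·0.14 + 6.2·13.4·0.21] = 437.04 + 209.711 = 646.751.
Because errors are independent across components, Cov(Tᵢ,Tⱼ) = Cov(Xᵢ,Xⱼ); the off-diagonal part of the true-score variance is the same as above.
True-score variance = [14.8²·0.66 + 6.2²·0.79 + 13.4²·0.93] + 209.711 = 341.925 + 209.711 = 551.636.
Reliability = 551.636 / 646.751 = 0.853.

0.853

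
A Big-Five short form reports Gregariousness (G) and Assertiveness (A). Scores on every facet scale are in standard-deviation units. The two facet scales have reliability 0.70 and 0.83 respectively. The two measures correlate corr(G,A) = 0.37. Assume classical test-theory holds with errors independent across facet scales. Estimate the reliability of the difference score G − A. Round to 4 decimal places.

0.6270

Var(G−A) = 1 + 1 − 2·0.37 = 2 − 0.74 = 1.26.
With uncorrelated errors the cross-covariances are all true-score covariance, so they carry over unchanged; only the diagonal terms shrink to ρᵢσᵢ².
True-score variance = [0.70 + 0.83] − 0.74 = 1.53 − 0.74 = 0.79.
Reliability = 0.79 / 1.26 = 0.6270.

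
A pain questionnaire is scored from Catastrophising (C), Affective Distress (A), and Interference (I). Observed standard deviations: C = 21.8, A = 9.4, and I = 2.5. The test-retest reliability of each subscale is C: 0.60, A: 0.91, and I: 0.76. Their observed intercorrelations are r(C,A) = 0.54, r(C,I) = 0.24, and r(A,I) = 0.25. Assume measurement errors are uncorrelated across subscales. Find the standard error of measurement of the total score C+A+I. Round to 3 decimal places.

14.126

Var(total) = 569.85 + 259.224 = 829.074.
True-score variance = 370.302 + 259.224 = 629.525, so reliability = 0.7593.
Error variance = 829.074 − 629.525 = 199.548; SEM = √199.548 = 14.126.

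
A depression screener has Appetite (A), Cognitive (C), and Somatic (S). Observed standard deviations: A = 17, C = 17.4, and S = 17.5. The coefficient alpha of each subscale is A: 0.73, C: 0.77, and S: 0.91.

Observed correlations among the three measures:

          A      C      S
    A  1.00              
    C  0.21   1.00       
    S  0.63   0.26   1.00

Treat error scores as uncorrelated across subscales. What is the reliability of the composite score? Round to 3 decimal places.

0.887

Var(A+C+S) = 17² + 17.4² + 17.5² + 2·[17·17.4·0.21 + 17·17.5·0.63 + 17.4·17.5·0.26] = 898.01 + 657.426 = 1555.44.
Under uncorrelated errors the observed covariances equal the true-score covariances, so only the own-variance terms attenuate.
True-score variance = [17²·0.73 + 17.4²·0.77 + 17.5²·0.91] + 657.426 = 722.783 + 657.426 = 1380.21.
Reliability = 1380.21 / 1555.44 = 0.887.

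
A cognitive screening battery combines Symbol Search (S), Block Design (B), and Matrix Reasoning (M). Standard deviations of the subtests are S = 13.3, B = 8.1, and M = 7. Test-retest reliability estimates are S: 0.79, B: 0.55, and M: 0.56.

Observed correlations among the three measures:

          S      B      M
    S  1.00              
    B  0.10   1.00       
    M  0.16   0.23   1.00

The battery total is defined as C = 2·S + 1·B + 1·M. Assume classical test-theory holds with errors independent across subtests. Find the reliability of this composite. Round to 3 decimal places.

0.790

Var(C) = 2²·13.3² + 8.1² + 7² + 2·[2·13.3·8.1·0.10 + 2·13.3·7·0.16 + 8.1·7·0.23] = 822.17 + 128.758 = 950.928.
Because errors are independent across components, Cov(Tᵢ,Tⱼ) = Cov(Xᵢ,Xⱼ); the off-diagonal part of the true-score variance is the same as above.
True-score variance = [2²·13.3²·0.79 + 8.1²·0.55 + 7²·0.56] + 128.758 = 622.498 + 128.758 = 751.256.
Reliability = 751.256 / 950.928 = 0.790.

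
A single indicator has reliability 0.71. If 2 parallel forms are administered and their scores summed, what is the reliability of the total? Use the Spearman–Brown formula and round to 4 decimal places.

0.8304

ρ_k = kρ / (1 + (k−1)ρ) = 2·0.71 / (1 + 1·0.71) = 1.420 / 1.710 = 0.8304.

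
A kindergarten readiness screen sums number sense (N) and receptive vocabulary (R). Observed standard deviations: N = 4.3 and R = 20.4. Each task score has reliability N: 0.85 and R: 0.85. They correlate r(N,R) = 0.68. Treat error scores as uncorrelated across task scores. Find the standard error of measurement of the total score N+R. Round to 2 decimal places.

8.07

Var(total) = 434.65 + 119.299 = 553.949.
True-score variance = 369.452 + 119.299 = 488.752, so reliability = 0.8823.
Error variance = 553.949 − 488.752 = 65.1975; SEM = √65.1975 = 8.07.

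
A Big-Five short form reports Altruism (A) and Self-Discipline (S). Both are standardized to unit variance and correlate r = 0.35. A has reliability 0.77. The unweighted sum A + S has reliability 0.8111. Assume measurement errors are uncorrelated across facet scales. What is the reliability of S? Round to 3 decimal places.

Var(A+S) = 2 + 2·0.35 = 2.700.
True-score variance = ρ_A + ρ_S + 2·0.35, so 0.8111 = (0.77 + ρ_S + 0.70) / 2.700.
ρ_S = 0.8111·2.700 − 0.77 − 0.70 = 0.720.

0.720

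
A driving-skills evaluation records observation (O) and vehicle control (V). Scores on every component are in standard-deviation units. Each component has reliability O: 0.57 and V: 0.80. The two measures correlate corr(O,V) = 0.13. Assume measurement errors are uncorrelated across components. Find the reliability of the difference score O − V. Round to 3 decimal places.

Var(O−V) = 1 + 1 − 2·0.13 = 2 − 0.26 = 1.74.
Because errors are independent across components, Cov(Tᵢ,Tⱼ) = Cov(Xᵢ,Xⱼ); the off-diagonal part of the true-score variance is the same as above.
True-score variance = [0.57 + 0.80] − 0.26 = 1.37 − 0.26 = 1.11.
Reliability = 1.11 / 1.74 = 0.638.

0.638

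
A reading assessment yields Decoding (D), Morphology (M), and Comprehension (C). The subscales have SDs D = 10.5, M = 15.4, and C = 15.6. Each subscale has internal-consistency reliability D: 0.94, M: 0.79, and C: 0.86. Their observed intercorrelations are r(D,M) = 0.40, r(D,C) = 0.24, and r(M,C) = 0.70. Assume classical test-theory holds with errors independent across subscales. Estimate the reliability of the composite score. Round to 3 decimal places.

Var(D+M+C) = 10.5² + 15.4² + 15.6² + 2·[10.5·15.4·0.40 + 10.5·15.6·0.24 + 15.4·15.6·0.70] = 590.77 + 544.32 = 1135.09.
Under uncorrelated errors the observed covariances equal the true-score covariances, so only the own-variance terms attenuate.
True-score variance = [10.5²·0.94 + 15.4²·0.79 + 15.6²·0.86] + 544.32 = 500.281 + 544.32 = 1044.6.
Reliability = 1044.6 / 1135.09 = 0.920.

0.920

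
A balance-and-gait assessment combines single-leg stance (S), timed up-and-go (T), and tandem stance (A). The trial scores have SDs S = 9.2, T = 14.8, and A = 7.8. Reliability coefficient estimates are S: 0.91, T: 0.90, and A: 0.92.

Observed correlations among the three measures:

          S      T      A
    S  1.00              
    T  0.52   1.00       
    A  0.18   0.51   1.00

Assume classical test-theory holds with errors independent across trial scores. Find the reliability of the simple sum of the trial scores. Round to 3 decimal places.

0.947

Var(S+T+A) = 9.2² + 14.8² + 7.8² + 2·[9.2·14.8·0.52 + 9.2·7.8·0.18 + 14.8·7.8·0.51] = 364.52 + 285.189 = 649.709.
Because errors are independent across components, Cov(Tᵢ,Tⱼ) = Cov(Xᵢ,Xⱼ); the off-diagonal part of the true-score variance is the same as above.
True-score variance = [9.2²·0.91 + 14.8²·0.90 + 7.8²·0.92] + 285.189 = 330.131 + 285.189 = 615.32.
Reliability = 615.32 / 649.709 = 0.947.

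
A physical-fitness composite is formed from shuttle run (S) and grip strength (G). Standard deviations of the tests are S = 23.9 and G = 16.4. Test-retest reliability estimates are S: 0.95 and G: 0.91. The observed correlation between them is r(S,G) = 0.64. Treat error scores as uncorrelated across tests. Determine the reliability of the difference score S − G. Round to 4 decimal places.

0.8441

Var(S−G) = 23.9² + 16.4² − 2·23.9·16.4·0.64 = 840.17 − 501.709 = 338.461.
Because errors are independent across components, Cov(Tᵢ,Tⱼ) = Cov(Xᵢ,Xⱼ); the off-diagonal part of the true-score variance is the same as above.
True-score variance = [23.9²·0.95 + 16.4²·0.91] − 501.709 = 787.403 − 501.709 = 285.694.
Reliability = 285.694 / 338.461 = 0.8441.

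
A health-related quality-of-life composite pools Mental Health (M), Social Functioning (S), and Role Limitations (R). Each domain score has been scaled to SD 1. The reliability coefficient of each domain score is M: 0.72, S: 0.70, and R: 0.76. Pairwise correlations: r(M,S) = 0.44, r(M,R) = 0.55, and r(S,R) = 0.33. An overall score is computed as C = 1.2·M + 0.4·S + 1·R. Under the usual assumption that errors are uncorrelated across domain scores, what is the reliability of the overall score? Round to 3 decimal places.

0.850

Var(C) = 1.2² + 0.4² + 1 + 2·[0.48·0.44 + 1.2·0.55 + 0.4·0.33] = 2.6 + 2.0064 = 4.6064.
Under uncorrelated errors the observed covariances equal the true-score covariances, so only the own-variance terms attenuate.
True-score variance = [1.2²·0.72 + 0.4²·0.70 + 0.76] + 2.0064 = 1.9088 + 2.0064 = 3.9152.
Reliability = 3.9152 / 4.6064 = 0.850.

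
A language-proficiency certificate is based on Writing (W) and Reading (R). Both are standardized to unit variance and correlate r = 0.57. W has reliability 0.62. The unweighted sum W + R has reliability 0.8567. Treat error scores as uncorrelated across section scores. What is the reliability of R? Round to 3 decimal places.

0.930

Var(W+R) = 2 + 2·0.57 = 3.140.
True-score variance = ρ_W + ρ_R + 2·0.57, so 0.8567 = (0.62 + ρ_R + 1.14) / 3.140.
ρ_R = 0.8567·3.140 − 0.62 − 1.14 = 0.930.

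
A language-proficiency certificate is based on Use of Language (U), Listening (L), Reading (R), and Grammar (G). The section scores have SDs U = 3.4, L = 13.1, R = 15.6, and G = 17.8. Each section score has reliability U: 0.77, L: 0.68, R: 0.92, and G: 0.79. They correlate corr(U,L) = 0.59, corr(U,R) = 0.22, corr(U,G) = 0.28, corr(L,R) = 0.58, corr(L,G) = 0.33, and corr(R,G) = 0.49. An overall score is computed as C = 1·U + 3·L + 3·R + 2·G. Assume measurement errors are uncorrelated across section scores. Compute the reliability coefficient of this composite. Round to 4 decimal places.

Var(C) = 3.4² + 3²·13.1² + 3²·15.6² + 2²·17.8² + 2·[3·3.4·13.1·0.59 + 3·3.4·15.6·0.22 + 2·3.4·17.8·0.28 + 9·13.1·15.6·0.58 + 6·13.1·17.8·0.33 + 6·15.6·17.8·0.49] = 5013.65 + 4985.14 = 9998.79.
With uncorrelated errors the cross-covariances are all true-score covariance, so they carry over unchanged; only the diagonal terms shrink to ρᵢσᵢ².
True-score variance = [3.4²·0.77 + 3²·13.1²·0.68 + 3²·15.6²·0.92 + 2²·17.8²·0.79] + 4985.14 = 4075.39 + 4985.14 = 9060.53.
Reliability = 9060.53 / 9998.79 = 0.9062.

0.9062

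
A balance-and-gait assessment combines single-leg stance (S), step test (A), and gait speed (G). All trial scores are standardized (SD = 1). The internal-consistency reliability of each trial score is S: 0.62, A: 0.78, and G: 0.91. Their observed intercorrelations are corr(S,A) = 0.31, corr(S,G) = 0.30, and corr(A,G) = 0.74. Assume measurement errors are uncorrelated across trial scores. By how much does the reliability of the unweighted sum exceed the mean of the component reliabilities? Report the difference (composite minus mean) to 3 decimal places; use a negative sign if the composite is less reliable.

Var(sum) = 3 + 2.7 = 5.7; true-score variance = 2.31 + 2.7 = 5.01; composite reliability = 0.8789.
Mean component reliability = 0.7700.
Difference = 0.8789 − 0.7700 = 0.109.

0.109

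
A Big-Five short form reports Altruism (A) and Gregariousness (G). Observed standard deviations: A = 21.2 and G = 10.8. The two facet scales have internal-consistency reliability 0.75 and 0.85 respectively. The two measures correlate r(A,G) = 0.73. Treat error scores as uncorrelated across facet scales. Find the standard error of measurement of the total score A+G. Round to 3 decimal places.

Var(total) = 566.08 + 334.282 = 900.362.
True-score variance = 436.224 + 334.282 = 770.506, so reliability = 0.8558.
Error variance = 900.362 − 770.506 = 129.856; SEM = √129.856 = 11.395.

11.395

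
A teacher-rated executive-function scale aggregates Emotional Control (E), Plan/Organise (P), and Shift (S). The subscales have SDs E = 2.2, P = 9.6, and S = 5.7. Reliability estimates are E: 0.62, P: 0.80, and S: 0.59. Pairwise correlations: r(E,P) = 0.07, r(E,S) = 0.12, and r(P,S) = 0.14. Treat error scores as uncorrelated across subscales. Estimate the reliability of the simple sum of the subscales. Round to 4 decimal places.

Var(E+P+S) = 2.2² + 9.6² + 5.7² + 2·[2.2·9.6·0.07 + 2.2·5.7·0.12 + 9.6·5.7·0.14] = 129.49 + 21.288 = 150.778.
Because errors are independent across components, Cov(Tᵢ,Tⱼ) = Cov(Xᵢ,Xⱼ); the off-diagonal part of the true-score variance is the same as above.
True-score variance = [2.2²·0.62 + 9.6²·0.80 + 5.7²·0.59] + 21.288 = 95.8979 + 21.288 = 117.186.
Reliability = 117.186 / 150.778 = 0.7772.

0.7772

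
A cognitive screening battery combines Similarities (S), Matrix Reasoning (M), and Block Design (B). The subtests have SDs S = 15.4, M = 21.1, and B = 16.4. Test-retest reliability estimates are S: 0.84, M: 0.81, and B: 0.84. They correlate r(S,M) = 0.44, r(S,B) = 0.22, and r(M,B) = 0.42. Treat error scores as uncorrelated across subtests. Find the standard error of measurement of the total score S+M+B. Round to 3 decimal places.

Var(total) = 951.33 + 687.747 = 1639.08.
True-score variance = 785.761 + 687.747 = 1473.51, so reliability = 0.8990.
Error variance = 1639.08 − 1473.51 = 165.569; SEM = √165.569 = 12.867.

12.867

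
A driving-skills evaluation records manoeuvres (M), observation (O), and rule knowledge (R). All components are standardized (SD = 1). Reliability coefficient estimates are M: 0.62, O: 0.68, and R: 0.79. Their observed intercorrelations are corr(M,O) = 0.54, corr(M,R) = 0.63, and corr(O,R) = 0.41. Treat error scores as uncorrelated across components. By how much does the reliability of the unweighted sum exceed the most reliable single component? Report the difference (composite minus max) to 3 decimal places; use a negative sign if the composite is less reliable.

0.062

Var(sum) = 3 + 3.16 = 6.16; true-score variance = 2.09 + 3.16 = 5.25; composite reliability = 0.8523.
Max component reliability = 0.7900.
Difference = 0.8523 − 0.7900 = 0.062.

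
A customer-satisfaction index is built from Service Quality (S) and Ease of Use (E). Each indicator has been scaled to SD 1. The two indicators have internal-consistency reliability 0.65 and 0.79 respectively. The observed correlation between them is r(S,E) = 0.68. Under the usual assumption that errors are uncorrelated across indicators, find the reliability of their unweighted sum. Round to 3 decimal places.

Var(S+E) = 2 + 2·[0.68] = 2 + 1.36 = 3.36.
Because errors are independent across components, Cov(Tᵢ,Tⱼ) = Cov(Xᵢ,Xⱼ); the off-diagonal part of the true-score variance is the same as above.
True-score variance = [0.65 + 0.79] + 1.36 = 1.44 + 1.36 = 2.8.
Reliability = 2.8 / 3.36 = 0.833.

0.833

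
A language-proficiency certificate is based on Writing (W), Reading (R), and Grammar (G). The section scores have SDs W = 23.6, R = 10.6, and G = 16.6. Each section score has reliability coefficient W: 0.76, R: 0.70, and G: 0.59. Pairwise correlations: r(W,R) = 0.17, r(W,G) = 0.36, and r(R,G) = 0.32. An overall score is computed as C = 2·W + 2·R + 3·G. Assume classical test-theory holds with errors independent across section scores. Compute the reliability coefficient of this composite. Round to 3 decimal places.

0.786

Var(C) = 2²·23.6² + 2²·10.6² + 3²·16.6² + 2·[4·23.6·10.6·0.17 + 6·23.6·16.6·0.36 + 6·10.6·16.6·0.32] = 5157.32 + 2708.31 = 7865.63.
Under uncorrelated errors the observed covariances equal the true-score covariances, so only the own-variance terms attenuate.
True-score variance = [2²·23.6²·0.76 + 2²·10.6²·0.70 + 3²·16.6²·0.59] + 2708.31 = 3470.99 + 2708.31 = 6179.3.
Reliability = 6179.3 / 7865.63 = 0.786.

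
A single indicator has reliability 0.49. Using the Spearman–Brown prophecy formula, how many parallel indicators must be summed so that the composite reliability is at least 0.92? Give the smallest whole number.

k ≥ ρ*(1−ρ₁)/(ρ₁(1−ρ*)) = 0.92·0.51 / (0.49·0.08) = 11.969.
Smallest integer k = 12.

12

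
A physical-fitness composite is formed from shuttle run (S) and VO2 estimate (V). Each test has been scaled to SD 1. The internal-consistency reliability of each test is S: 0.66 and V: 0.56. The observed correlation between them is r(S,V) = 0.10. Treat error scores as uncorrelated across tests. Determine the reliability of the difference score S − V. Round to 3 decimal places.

Var(S−V) = 1 + 1 − 2·0.10 = 2 − 0.2 = 1.8.
Because errors are independent across components, Cov(Tᵢ,Tⱼ) = Cov(Xᵢ,Xⱼ); the off-diagonal part of the true-score variance is the same as above.
True-score variance = [0.66 + 0.56] − 0.2 = 1.22 − 0.2 = 1.02.
Reliability = 1.02 / 1.8 = 0.567.

0.567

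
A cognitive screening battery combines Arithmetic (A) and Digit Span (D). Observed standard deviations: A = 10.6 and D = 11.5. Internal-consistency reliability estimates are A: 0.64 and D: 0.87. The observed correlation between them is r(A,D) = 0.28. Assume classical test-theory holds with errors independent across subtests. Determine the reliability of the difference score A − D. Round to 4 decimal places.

Var(A−D) = 10.6² + 11.5² − 2·10.6·11.5·0.28 = 244.61 − 68.264 = 176.346.
With uncorrelated errors the cross-covariances are all true-score covariance, so they carry over unchanged; only the diagonal terms shrink to ρᵢσᵢ².
True-score variance = [10.6²·0.64 + 11.5²·0.87] − 68.264 = 186.968 − 68.264 = 118.704.
Reliability = 118.704 / 176.346 = 0.6731.

0.6731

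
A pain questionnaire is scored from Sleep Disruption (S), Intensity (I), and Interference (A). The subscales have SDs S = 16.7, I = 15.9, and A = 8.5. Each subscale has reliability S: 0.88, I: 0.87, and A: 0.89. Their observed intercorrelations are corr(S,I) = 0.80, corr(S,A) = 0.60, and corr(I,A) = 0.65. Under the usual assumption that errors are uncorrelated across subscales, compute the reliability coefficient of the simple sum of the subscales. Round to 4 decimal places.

Var(S+I+A) = 16.7² + 15.9² + 8.5² + 2·[16.7·15.9·0.80 + 16.7·8.5·0.60 + 15.9·8.5·0.65] = 603.95 + 770.883 = 1374.83.
With uncorrelated errors the cross-covariances are all true-score covariance, so they carry over unchanged; only the diagonal terms shrink to ρᵢσᵢ².
True-score variance = [16.7²·0.88 + 15.9²·0.87 + 8.5²·0.89] + 770.883 = 529.67 + 770.883 = 1300.55.
Reliability = 1300.55 / 1374.83 = 0.9460.

0.9460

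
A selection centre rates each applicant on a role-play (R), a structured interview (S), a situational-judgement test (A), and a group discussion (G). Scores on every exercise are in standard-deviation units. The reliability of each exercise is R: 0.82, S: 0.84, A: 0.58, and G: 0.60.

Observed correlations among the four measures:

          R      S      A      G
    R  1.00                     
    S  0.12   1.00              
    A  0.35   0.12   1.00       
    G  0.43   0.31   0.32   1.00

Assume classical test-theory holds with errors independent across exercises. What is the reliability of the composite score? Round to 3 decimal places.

Var(R+S+A+G) = 4 + 2·[0.12 + 0.35 + 0.43 + 0.12 + 0.31 + 0.32] = 4 + 3.3 = 7.3.
Because errors are independent across components, Cov(Tᵢ,Tⱼ) = Cov(Xᵢ,Xⱼ); the off-diagonal part of the true-score variance is the same as above.
True-score variance = [0.82 + 0.84 + 0.58 + 0.60] + 3.3 = 2.84 + 3.3 = 6.14.
Reliability = 6.14 / 7.3 = 0.841.

0.841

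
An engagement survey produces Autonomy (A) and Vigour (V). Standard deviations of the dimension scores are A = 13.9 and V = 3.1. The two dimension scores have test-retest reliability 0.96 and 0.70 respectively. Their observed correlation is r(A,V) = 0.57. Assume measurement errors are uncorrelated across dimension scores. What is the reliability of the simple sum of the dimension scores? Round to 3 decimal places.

Var(A+V) = 13.9² + 3.1² + 2·[13.9·3.1·0.57] = 202.82 + 49.1226 = 251.943.
Under uncorrelated errors the observed covariances equal the true-score covariances, so only the own-variance terms attenuate.
True-score variance = [13.9²·0.96 + 3.1²·0.70] + 49.1226 = 192.209 + 49.1226 = 241.331.
Reliability = 241.331 / 251.943 = 0.958.

0.958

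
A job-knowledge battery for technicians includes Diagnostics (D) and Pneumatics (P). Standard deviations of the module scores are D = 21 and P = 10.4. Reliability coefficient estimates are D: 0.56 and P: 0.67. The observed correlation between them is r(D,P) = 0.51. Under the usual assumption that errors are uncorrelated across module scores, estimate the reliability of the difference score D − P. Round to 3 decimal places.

Var(D−P) = 21² + 10.4² − 2·21·10.4·0.51 = 549.16 − 222.768 = 326.392.
Under uncorrelated errors the observed covariances equal the true-score covariances, so only the own-variance terms attenuate.
True-score variance = [21²·0.56 + 10.4²·0.67] − 222.768 = 319.427 − 222.768 = 96.6592.
Reliability = 96.6592 / 326.392 = 0.296.

0.296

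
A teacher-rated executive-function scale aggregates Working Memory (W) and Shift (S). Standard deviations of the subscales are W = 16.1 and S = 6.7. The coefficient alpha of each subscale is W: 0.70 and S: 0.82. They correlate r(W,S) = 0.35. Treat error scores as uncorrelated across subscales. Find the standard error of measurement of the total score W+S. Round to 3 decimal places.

Var(total) = 304.1 + 75.509 = 379.609.
True-score variance = 218.257 + 75.509 = 293.766, so reliability = 0.7739.
Error variance = 379.609 − 293.766 = 85.8432; SEM = √85.8432 = 9.265.

9.265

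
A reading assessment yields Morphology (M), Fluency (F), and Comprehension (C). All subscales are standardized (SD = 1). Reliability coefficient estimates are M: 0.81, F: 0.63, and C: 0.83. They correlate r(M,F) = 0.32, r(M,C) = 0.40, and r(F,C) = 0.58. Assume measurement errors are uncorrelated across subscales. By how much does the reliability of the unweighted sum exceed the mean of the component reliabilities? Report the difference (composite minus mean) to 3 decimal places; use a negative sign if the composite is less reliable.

Var(sum) = 3 + 2.6 = 5.6; true-score variance = 2.27 + 2.6 = 4.87; composite reliability = 0.8696.
Mean component reliability = 0.7567.
Difference = 0.8696 − 0.7567 = 0.113.

0.113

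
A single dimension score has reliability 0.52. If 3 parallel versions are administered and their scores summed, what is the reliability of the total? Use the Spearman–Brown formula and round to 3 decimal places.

0.765

ρ_k = kρ / (1 + (k−1)ρ) = 3·0.52 / (1 + 2·0.52) = 1.560 / 2.040 = 0.765.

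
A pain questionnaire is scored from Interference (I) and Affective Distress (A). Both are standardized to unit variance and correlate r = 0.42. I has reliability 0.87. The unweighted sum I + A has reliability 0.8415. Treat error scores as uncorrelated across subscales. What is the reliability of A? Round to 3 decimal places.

Var(I+A) = 2 + 2·0.42 = 2.840.
True-score variance = ρ_I + ρ_A + 2·0.42, so 0.8415 = (0.87 + ρ_A + 0.84) / 2.840.
ρ_A = 0.8415·2.840 − 0.87 − 0.84 = 0.680.

0.680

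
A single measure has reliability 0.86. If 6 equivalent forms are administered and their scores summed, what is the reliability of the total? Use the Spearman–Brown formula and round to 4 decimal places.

ρ_k = kρ / (1 + (k−1)ρ) = 6·0.86 / (1 + 5·0.86) = 5.160 / 5.300 = 0.9736.

0.9736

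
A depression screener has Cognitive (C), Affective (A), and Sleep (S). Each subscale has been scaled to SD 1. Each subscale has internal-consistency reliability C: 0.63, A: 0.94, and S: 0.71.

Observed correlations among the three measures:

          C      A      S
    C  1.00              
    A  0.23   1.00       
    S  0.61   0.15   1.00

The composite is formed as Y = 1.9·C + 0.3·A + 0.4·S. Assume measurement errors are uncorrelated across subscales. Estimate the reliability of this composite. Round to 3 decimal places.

Var(Y) = 1.9² + 0.3² + 0.4² + 2·[0.57·0.23 + 0.76·0.61 + 0.12·0.15] = 3.86 + 1.2254 = 5.0854.
Under uncorrelated errors the observed covariances equal the true-score covariances, so only the own-variance terms attenuate.
True-score variance = [1.9²·0.63 + 0.3²·0.94 + 0.4²·0.71] + 1.2254 = 2.4725 + 1.2254 = 3.6979.
Reliability = 3.6979 / 5.0854 = 0.727.

0.727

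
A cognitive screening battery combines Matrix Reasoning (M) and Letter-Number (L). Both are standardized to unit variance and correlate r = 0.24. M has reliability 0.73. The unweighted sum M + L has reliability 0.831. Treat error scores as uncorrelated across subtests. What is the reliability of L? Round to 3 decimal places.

0.851

Var(M+L) = 2 + 2·0.24 = 2.480.
True-score variance = ρ_M + ρ_L + 2·0.24, so 0.831 = (0.73 + ρ_L + 0.48) / 2.480.
ρ_L = 0.831·2.480 − 0.73 − 0.48 = 0.851.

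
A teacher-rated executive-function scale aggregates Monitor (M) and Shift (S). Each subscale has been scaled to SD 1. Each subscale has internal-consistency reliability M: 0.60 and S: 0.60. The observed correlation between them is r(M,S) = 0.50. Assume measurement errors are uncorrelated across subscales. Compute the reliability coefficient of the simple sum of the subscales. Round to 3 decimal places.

Var(M+S) = 2 + 2·[0.50] = 2 + 1 = 3.
Under uncorrelated errors the observed covariances equal the true-score covariances, so only the own-variance terms attenuate.
True-score variance = [0.60 + 0.60] + 1 = 1.2 + 1 = 2.2.
Reliability = 2.2 / 3 = 0.733.

0.733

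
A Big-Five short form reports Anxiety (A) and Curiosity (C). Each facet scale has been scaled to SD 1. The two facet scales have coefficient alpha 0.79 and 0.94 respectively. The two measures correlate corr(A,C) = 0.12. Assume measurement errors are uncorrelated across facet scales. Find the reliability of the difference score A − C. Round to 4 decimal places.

0.8466

Var(A−C) = 1 + 1 − 2·0.12 = 2 − 0.24 = 1.76.
Because errors are independent across components, Cov(Tᵢ,Tⱼ) = Cov(Xᵢ,Xⱼ); the off-diagonal part of the true-score variance is the same as above.
True-score variance = [0.79 + 0.94] − 0.24 = 1.73 − 0.24 = 1.49.
Reliability = 1.49 / 1.76 = 0.8466.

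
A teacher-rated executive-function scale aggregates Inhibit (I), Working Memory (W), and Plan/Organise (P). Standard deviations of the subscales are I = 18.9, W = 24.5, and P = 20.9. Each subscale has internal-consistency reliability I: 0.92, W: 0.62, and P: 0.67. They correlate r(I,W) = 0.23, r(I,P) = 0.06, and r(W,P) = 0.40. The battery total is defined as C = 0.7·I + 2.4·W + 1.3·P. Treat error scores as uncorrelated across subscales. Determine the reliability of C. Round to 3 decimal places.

0.740

Var(C) = 0.7²·18.9² + 2.4²·24.5² + 1.3²·20.9² + 2·[1.68·18.9·24.5·0.23 + 0.91·18.9·20.9·0.06 + 3.12·24.5·20.9·0.40] = 4370.68 + 1679.06 = 6049.74.
Because errors are independent across components, Cov(Tᵢ,Tⱼ) = Cov(Xᵢ,Xⱼ); the off-diagonal part of the true-score variance is the same as above.
True-score variance = [0.7²·18.9²·0.92 + 2.4²·24.5²·0.62 + 1.3²·20.9²·0.67] + 1679.06 = 2799.24 + 1679.06 = 4478.3.
Reliability = 4478.3 / 6049.74 = 0.740.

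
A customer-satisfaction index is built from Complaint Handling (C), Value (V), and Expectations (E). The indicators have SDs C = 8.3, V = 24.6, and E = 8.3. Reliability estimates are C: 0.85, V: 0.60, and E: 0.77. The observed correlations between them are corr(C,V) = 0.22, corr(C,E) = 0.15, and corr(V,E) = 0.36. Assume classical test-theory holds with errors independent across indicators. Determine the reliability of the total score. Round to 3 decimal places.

Var(C+V+E) = 8.3² + 24.6² + 8.3² + 2·[8.3·24.6·0.22 + 8.3·8.3·0.15 + 24.6·8.3·0.36] = 742.94 + 257.516 = 1000.46.
With uncorrelated errors the cross-covariances are all true-score covariance, so they carry over unchanged; only the diagonal terms shrink to ρᵢσᵢ².
True-score variance = [8.3²·0.85 + 24.6²·0.60 + 8.3²·0.77] + 257.516 = 474.698 + 257.516 = 732.214.
Reliability = 732.214 / 1000.46 = 0.732.

0.732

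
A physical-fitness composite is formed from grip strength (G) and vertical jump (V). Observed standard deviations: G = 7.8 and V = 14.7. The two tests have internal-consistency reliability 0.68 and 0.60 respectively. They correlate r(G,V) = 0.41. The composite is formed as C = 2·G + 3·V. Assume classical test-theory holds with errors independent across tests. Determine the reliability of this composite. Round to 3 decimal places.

0.689

Var(C) = 2²·7.8² + 3²·14.7² + 2·[6·7.8·14.7·0.41] = 2188.17 + 564.127 = 2752.3.
Because errors are independent across components, Cov(Tᵢ,Tⱼ) = Cov(Xᵢ,Xⱼ); the off-diagonal part of the true-score variance is the same as above.
True-score variance = [2²·7.8²·0.68 + 3²·14.7²·0.60] + 564.127 = 1332.37 + 564.127 = 1896.5.
Reliability = 1896.5 / 2752.3 = 0.689.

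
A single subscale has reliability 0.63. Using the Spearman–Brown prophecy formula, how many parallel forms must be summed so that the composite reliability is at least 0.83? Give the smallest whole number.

k ≥ ρ*(1−ρ₁)/(ρ₁(1−ρ*)) = 0.83·0.37 / (0.63·0.17) = 2.867.
Smallest integer k = 3.

3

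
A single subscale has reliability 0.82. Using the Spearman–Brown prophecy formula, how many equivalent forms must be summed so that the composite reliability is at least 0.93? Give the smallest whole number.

3

k ≥ ρ*(1−ρ₁)/(ρ₁(1−ρ*)) = 0.93·0.18 / (0.82·0.07) = 2.916.
Smallest integer k = 3.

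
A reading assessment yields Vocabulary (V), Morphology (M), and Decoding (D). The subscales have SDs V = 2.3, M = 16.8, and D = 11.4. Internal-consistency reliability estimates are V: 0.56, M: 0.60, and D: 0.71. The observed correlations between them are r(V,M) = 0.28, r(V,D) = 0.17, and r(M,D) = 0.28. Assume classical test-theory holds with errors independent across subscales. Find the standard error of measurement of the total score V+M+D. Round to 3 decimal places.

12.366

Var(total) = 417.49 + 137.804 = 555.294.
True-score variance = 264.578 + 137.804 = 402.382, so reliability = 0.7246.
Error variance = 555.294 − 402.382 = 152.912; SEM = √152.912 = 12.366.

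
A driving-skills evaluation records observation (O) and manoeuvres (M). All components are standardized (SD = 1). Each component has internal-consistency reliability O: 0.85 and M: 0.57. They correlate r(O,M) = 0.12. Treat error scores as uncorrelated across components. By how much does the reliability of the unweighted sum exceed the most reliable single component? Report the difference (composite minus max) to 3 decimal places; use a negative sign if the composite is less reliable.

-0.109

Var(sum) = 2 + 0.24 = 2.24; true-score variance = 1.42 + 0.24 = 1.66; composite reliability = 0.7411.
Max component reliability = 0.8500.
Difference = 0.7411 − 0.8500 = -0.109.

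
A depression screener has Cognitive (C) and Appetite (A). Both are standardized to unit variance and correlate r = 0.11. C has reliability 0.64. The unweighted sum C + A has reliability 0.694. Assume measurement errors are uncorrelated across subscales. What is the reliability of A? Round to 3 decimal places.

Var(C+A) = 2 + 2·0.11 = 2.220.
True-score variance = ρ_C + ρ_A + 2·0.11, so 0.694 = (0.64 + ρ_A + 0.22) / 2.220.
ρ_A = 0.694·2.220 − 0.64 − 0.22 = 0.681.

0.681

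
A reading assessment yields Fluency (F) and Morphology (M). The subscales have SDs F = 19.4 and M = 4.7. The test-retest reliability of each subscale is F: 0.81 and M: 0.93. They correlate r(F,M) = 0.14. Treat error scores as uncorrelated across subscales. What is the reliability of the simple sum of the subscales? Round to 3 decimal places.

0.828

Var(F+M) = 19.4² + 4.7² + 2·[19.4·4.7·0.14] = 398.45 + 25.5304 = 423.98.
Because errors are independent across components, Cov(Tᵢ,Tⱼ) = Cov(Xᵢ,Xⱼ); the off-diagonal part of the true-score variance is the same as above.
True-score variance = [19.4²·0.81 + 4.7²·0.93] + 25.5304 = 325.395 + 25.5304 = 350.926.
Reliability = 350.926 / 423.98 = 0.828.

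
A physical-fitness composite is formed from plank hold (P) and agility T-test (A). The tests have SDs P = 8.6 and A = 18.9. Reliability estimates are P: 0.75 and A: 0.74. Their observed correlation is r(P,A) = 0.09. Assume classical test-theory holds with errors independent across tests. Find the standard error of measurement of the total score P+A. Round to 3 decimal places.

Var(total) = 431.17 + 29.2572 = 460.427.
True-score variance = 319.805 + 29.2572 = 349.063, so reliability = 0.7581.
Error variance = 460.427 − 349.063 = 111.365; SEM = √111.365 = 10.553.

10.553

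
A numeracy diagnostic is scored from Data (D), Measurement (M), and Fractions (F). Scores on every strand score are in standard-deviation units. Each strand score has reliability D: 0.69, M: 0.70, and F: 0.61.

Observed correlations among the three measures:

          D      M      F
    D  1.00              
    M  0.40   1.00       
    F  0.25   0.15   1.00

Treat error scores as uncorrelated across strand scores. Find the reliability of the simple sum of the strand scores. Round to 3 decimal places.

Var(D+M+F) = 3 + 2·[0.40 + 0.25 + 0.15] = 3 + 1.6 = 4.6.
With uncorrelated errors the cross-covariances are all true-score covariance, so they carry over unchanged; only the diagonal terms shrink to ρᵢσᵢ².
True-score variance = [0.69 + 0.70 + 0.61] + 1.6 = 2 + 1.6 = 3.6.
Reliability = 3.6 / 4.6 = 0.783.

0.783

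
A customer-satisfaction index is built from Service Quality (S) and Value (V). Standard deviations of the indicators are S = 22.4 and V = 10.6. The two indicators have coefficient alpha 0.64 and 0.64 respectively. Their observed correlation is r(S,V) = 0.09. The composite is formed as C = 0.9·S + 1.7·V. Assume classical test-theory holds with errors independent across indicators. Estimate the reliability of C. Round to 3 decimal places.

Var(C) = 0.9²·22.4² + 1.7²·10.6² + 2·[1.53·22.4·10.6·0.09] = 731.146 + 65.391 = 796.537.
Under uncorrelated errors the observed covariances equal the true-score covariances, so only the own-variance terms attenuate.
True-score variance = [0.9²·22.4²·0.64 + 1.7²·10.6²·0.64] + 65.391 = 467.933 + 65.391 = 533.324.
Reliability = 533.324 / 796.537 = 0.670.

0.670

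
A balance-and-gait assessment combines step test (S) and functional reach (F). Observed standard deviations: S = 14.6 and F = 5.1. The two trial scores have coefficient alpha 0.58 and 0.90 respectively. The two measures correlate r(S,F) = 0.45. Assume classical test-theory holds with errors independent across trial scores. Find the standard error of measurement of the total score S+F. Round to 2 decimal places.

Var(total) = 239.17 + 67.014 = 306.184.
True-score variance = 147.042 + 67.014 = 214.056, so reliability = 0.6991.
Error variance = 306.184 − 214.056 = 92.1282; SEM = √92.1282 = 9.60.

9.60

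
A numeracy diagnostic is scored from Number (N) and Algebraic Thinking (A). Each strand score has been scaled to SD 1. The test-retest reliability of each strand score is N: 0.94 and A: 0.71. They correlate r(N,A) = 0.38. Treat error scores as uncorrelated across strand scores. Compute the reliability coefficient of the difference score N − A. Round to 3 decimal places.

0.718

Var(N−A) = 1 + 1 − 2·0.38 = 2 − 0.76 = 1.24.
Because errors are independent across components, Cov(Tᵢ,Tⱼ) = Cov(Xᵢ,Xⱼ); the off-diagonal part of the true-score variance is the same as above.
True-score variance = [0.94 + 0.71] − 0.76 = 1.65 − 0.76 = 0.89.
Reliability = 0.89 / 1.24 = 0.718.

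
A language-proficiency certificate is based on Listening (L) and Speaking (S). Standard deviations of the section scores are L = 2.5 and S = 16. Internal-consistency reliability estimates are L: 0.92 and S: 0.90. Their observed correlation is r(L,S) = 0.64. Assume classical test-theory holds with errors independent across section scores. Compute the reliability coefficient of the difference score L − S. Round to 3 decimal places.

Var(L−S) = 2.5² + 16² − 2·2.5·16·0.64 = 262.25 − 51.2 = 211.05.
With uncorrelated errors the cross-covariances are all true-score covariance, so they carry over unchanged; only the diagonal terms shrink to ρᵢσᵢ².
True-score variance = [2.5²·0.92 + 16²·0.90] − 51.2 = 236.15 − 51.2 = 184.95.
Reliability = 184.95 / 211.05 = 0.876.

0.876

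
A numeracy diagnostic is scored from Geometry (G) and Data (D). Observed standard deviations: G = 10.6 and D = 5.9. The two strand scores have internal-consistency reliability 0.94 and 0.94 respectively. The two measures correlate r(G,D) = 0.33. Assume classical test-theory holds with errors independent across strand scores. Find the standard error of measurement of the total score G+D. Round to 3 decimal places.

Var(total) = 147.17 + 41.2764 = 188.446.
True-score variance = 138.34 + 41.2764 = 179.616, so reliability = 0.9531.
Error variance = 188.446 − 179.616 = 8.8302; SEM = √8.8302 = 2.972.

2.972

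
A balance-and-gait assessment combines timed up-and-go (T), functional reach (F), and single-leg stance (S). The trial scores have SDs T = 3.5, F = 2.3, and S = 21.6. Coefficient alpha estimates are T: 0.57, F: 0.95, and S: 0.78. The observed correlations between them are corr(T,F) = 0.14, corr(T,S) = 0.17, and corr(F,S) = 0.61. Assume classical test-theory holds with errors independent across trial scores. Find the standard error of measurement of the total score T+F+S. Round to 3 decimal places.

10.401

Var(total) = 484.1 + 88.5676 = 572.668.
True-score variance = 375.925 + 88.5676 = 464.492, so reliability = 0.8111.
Error variance = 572.668 − 464.492 = 108.175; SEM = √108.175 = 10.401.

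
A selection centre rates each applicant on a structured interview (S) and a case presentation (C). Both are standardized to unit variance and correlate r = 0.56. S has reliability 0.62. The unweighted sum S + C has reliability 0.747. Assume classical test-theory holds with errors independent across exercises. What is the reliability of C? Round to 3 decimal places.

Var(S+C) = 2 + 2·0.56 = 3.120.
True-score variance = ρ_S + ρ_C + 2·0.56, so 0.747 = (0.62 + ρ_C + 1.12) / 3.120.
ρ_C = 0.747·3.120 − 0.62 − 1.12 = 0.591.

0.591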